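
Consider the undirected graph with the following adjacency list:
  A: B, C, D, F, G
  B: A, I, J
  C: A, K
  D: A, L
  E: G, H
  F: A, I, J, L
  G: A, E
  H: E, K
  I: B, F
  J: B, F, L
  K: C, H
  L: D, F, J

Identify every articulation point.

Removing A increases the component count from 1 to 2, so A is a cut vertex.
By contrast removing I leaves 1 component; it is not a cut vertex. No other vertex is a cut vertex either.

A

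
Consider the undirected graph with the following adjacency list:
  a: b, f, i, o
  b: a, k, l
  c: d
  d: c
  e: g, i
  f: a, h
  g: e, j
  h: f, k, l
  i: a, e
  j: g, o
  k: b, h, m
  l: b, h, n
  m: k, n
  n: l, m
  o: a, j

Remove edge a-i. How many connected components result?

a and i are still connected via a-o-j-g-e-i, so the component count stays at 2.

2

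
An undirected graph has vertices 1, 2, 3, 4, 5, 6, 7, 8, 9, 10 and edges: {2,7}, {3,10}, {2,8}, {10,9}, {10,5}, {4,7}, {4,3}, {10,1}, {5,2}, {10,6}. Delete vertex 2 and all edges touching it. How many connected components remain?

With 2 gone, the remaining components are: {8}; {1, 3, 4, 5, 6, 7, 9, 10}.
That is 2 components.

2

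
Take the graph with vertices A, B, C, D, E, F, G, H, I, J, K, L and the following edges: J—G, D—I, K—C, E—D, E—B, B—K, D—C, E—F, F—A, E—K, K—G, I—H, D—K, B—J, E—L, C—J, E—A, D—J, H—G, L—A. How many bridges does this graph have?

0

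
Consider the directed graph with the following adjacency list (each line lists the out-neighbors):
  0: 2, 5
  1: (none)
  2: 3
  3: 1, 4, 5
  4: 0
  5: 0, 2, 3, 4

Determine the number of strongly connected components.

2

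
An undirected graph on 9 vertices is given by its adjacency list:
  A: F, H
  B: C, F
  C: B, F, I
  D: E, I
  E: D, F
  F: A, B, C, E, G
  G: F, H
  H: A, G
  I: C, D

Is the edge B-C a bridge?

No

After removing B-C, the path B-F-C still connects them, so the edge is not a bridge.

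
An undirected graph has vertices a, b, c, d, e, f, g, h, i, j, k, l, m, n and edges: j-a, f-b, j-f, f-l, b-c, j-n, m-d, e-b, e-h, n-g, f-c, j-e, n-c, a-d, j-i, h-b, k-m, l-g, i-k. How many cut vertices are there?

1

Removing j increases the component count from 1 to 2, so j is a cut vertex.
By contrast removing c leaves 1 component; it is not a cut vertex. No other vertex is a cut vertex either.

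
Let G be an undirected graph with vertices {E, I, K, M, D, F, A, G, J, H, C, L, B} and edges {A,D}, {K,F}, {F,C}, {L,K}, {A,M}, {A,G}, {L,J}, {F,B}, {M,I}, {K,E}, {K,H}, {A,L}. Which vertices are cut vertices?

A, F, K, L, M

Removing A increases the component count from 1 to 4, so A is a cut vertex.
Removing F increases the component count from 1 to 3, so F is a cut vertex.
Removing K increases the component count from 1 to 4, so K is a cut vertex.
Likewise L, M are cut vertices.
By contrast removing B leaves 1 component; it is not a cut vertex. No other vertex is a cut vertex either.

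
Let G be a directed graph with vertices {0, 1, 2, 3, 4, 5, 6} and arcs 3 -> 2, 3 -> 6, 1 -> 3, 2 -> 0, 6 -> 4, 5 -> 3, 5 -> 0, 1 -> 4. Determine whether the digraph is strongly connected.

No

There is no directed path from 2 to 1, so the graph is not strongly connected.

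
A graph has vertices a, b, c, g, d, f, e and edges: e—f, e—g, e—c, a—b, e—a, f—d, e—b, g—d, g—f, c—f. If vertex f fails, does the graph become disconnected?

No

Deleting f leaves 1 component (was 1) (its neighbors c, d, e, g remain connected to each other), so f is not a cut vertex.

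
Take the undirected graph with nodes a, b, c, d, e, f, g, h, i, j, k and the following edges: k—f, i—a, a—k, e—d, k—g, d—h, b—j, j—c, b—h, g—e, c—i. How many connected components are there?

1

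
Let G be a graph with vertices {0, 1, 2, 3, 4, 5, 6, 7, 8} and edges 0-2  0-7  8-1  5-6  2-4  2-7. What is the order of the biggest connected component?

3 is isolated — a component by itself.
Starting from 1 we can reach 1, 8. That is one component of size 2.
Starting from 5 we can reach 5, 6. That is one component of size 2.
Starting from 0 we can reach 0, 2, 4, 7. That is one component of size 4.
The largest has 4 vertices.

4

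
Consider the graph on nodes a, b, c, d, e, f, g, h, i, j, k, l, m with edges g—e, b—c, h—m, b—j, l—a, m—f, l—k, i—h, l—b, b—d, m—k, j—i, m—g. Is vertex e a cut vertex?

No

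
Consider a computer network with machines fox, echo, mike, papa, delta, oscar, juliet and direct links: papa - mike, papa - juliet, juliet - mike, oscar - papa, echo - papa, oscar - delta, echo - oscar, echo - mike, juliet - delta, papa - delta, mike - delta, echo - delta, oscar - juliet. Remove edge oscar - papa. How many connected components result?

oscar and papa are still connected via oscar-echo-papa, so the component count stays at 2.

2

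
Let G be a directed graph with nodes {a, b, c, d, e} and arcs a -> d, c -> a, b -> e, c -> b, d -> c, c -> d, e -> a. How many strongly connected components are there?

{a, b, c, d, e} are all mutually reachable — one SCC of size 5.
That gives 1 strongly connected component.

1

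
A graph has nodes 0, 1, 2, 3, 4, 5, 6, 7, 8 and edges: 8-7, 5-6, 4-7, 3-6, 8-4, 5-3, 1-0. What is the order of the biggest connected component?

2 is isolated — a component by itself.
Starting from 0 we can reach 0, 1. That is one component of size 2.
Starting from 3 we can reach 3, 5, 6. That is one component of size 3.
Starting from 4 we can reach 4, 7, 8. That is one component of size 3.
The largest has 3 vertices.

3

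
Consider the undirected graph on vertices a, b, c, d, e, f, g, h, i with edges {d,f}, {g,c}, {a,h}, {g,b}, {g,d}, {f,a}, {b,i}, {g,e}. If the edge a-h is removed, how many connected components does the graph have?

Before removal there is 1 component.
a-h is a bridge — removing it separates a's side from h's side.
After removal: 2 components.

2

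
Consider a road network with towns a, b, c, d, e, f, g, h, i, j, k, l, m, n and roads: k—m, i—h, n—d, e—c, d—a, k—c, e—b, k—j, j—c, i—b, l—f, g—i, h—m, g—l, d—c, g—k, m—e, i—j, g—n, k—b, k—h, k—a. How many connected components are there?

1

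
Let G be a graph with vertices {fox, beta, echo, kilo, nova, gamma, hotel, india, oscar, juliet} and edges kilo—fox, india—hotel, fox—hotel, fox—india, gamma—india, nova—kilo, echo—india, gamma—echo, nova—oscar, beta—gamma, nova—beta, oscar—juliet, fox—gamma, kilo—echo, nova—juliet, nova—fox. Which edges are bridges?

none

The edges on the cycle nova-oscar-juliet-nova are not bridges since each lies on that cycle.
Every edge lies on some cycle, so there are no bridges.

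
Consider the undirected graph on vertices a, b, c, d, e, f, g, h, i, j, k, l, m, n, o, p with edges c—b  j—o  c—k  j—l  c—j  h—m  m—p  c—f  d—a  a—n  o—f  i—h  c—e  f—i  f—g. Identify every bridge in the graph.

The edges on the cycle c-j-o-f-c are not bridges since each lies on that cycle.
But removing j—l disconnects j from l; removing i—h disconnects i from h; removing f—i disconnects f from i; removing d—a disconnects d from a — these are bridges.
In total 11 edges are bridges.

a-d, a-n, b-c, c-e, c-k, f-g, f-i, h-i, h-m, j-l, m-p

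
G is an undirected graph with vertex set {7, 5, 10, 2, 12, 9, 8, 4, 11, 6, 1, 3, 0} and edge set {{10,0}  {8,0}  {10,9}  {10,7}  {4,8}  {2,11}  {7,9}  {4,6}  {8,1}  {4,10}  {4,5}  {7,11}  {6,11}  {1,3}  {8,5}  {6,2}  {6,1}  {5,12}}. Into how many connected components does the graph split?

1

Starting from 0 we can reach 0, 1, 2, 3, 4, 5, 6, 7, 8, 9, 10, 11, 12. That is one component of size 13.
Total: 1 component.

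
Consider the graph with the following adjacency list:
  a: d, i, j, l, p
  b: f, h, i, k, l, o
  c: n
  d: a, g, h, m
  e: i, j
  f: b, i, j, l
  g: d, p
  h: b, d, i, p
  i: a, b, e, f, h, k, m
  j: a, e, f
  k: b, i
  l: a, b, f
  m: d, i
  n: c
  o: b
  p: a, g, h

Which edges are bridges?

b-o, c-n

The edges on the cycle i-f-b-i are not bridges since each lies on that cycle.
But removing n-c disconnects n from c; removing o-b disconnects o from b — these are bridges.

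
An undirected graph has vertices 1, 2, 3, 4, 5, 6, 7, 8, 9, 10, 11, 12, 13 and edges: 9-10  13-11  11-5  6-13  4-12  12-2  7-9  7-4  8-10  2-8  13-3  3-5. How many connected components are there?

1 is isolated — a component by itself.
Starting from 3 we can reach 3, 5, 6, 11, 13. That is one component of size 5.
Starting from 2 we can reach 2, 4, 7, 8, 9, 10, 12. That is one component of size 7.
Total: 3 components.

3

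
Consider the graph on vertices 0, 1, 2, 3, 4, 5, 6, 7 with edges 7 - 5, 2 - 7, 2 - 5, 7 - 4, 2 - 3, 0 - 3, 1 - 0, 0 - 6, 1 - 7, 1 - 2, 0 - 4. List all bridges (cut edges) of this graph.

0-6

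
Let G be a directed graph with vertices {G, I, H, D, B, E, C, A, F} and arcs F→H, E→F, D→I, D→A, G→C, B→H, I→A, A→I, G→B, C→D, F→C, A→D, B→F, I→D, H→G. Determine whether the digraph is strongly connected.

There is no directed path from D to C, so the graph is not strongly connected.

No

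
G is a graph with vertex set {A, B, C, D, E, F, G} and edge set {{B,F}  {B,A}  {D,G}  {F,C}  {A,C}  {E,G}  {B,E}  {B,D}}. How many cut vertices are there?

Removing B increases the component count from 1 to 2, so B is a cut vertex.
By contrast removing D leaves 1 component; it is not a cut vertex. No other vertex is a cut vertex either.

1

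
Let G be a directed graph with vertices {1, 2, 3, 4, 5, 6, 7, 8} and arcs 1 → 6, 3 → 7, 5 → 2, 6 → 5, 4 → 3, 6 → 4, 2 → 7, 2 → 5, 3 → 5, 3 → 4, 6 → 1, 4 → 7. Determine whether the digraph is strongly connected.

No

There is no directed path from 1 to 8, so the graph is not strongly connected.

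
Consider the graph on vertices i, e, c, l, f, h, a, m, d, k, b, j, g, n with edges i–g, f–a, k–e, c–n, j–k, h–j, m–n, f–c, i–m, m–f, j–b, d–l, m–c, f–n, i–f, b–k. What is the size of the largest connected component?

Starting from d we can reach d, l. That is one component of size 2.
Starting from b we can reach b, e, h, j, k. That is one component of size 5.
Starting from a we can reach a, c, f, g, i, m, n. That is one component of size 7.
The largest has 7 vertices.

7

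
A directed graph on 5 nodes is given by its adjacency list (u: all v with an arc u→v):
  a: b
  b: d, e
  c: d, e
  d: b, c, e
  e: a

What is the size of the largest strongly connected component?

5

{a, b, c, d, e} are all mutually reachable — one SCC of size 5.
The largest has 5 vertices.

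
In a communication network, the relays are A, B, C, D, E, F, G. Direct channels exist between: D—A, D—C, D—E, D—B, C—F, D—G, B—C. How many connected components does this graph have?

Starting from A we can reach A, B, C, D, E, F, G. That is one component of size 7.
Total: 1 component.

1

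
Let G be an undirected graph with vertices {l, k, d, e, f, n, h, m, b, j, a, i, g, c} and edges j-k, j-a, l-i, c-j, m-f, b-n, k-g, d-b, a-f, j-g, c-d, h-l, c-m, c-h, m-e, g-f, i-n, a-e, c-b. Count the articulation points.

Removing c increases the component count from 1 to 2, so c is a cut vertex.
By contrast removing m leaves 1 component; it is not a cut vertex. No other vertex is a cut vertex either.

1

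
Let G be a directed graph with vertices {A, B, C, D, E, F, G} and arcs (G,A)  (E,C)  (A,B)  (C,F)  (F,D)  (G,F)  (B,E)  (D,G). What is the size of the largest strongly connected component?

7

{A, B, C, D, E, F, G} are all mutually reachable — one SCC of size 7.
The largest has 7 vertices.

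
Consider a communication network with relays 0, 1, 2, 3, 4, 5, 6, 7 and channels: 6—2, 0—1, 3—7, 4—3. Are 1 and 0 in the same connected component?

Yes

From 1 we can reach 0, 1, which includes 0.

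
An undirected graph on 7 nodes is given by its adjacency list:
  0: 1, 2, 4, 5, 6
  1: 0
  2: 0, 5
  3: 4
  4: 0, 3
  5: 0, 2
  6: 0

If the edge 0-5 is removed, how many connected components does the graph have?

0 and 5 are still connected via 0-2-5, so the component count stays at 1.

1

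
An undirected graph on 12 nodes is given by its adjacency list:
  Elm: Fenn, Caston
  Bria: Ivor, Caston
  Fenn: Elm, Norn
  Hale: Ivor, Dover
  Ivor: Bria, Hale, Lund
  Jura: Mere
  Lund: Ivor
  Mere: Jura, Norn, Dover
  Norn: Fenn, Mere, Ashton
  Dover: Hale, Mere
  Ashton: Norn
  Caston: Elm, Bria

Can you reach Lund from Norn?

Yes

From Norn we can reach Elm, Bria, Fenn, Hale, Ivor, Jura, Lund, Mere, Norn, Dover, Ashton, Caston, which includes Lund.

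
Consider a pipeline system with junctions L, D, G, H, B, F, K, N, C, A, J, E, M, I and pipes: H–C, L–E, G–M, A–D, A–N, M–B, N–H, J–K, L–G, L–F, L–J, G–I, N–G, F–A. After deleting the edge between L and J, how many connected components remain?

Before removal there is 1 component.
L–J is a bridge — removing it separates L's side from J's side.
After removal: 2 components.

2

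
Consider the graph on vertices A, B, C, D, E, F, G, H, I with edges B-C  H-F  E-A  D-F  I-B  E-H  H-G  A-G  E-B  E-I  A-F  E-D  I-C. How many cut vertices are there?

Removing E increases the component count from 1 to 2, so E is a cut vertex.
By contrast removing A leaves 1 component; it is not a cut vertex. No other vertex is a cut vertex either.

1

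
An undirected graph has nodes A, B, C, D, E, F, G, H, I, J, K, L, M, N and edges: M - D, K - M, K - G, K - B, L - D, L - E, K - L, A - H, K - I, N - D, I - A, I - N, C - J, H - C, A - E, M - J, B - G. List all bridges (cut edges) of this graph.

none

The edges on the cycle K-B-G-K are not bridges since each lies on that cycle.
Every edge lies on some cycle, so there are no bridges.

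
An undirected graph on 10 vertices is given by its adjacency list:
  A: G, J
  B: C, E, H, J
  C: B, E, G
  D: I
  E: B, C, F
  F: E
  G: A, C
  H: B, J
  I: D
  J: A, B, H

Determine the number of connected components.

2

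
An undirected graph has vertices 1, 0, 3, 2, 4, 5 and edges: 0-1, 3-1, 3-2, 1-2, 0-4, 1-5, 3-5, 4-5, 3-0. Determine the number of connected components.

1

Starting from 0 we can reach 0, 1, 2, 3, 4, 5. That is one component of size 6.
Total: 1 component.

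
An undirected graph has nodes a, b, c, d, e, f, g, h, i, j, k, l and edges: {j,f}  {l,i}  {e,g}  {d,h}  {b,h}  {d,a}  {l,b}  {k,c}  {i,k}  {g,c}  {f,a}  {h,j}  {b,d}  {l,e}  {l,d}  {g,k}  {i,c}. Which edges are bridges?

none

The edges on the cycle g-k-c-g are not bridges since each lies on that cycle.
Every edge lies on some cycle, so there are no bridges.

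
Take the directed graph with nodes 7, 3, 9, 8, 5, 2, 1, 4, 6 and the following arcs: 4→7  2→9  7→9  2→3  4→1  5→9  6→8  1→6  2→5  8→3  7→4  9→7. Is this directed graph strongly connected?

There is no directed path from 6 to 4, so the graph is not strongly connected.

No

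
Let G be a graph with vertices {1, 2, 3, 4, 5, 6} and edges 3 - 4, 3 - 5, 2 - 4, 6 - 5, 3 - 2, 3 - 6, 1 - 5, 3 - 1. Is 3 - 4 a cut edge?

No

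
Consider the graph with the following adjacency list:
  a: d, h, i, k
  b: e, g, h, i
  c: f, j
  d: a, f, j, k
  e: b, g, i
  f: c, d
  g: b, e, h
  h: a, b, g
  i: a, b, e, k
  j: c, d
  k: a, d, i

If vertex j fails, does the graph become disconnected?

No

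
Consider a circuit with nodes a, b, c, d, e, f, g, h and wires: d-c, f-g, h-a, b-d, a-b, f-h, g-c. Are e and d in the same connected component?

No

The component containing e is {e}, and d is not in it.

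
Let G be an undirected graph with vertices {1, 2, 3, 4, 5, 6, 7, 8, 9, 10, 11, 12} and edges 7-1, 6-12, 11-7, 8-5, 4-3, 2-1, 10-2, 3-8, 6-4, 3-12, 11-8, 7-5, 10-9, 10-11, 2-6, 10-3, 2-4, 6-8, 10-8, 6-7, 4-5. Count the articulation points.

Removing 10 increases the component count from 1 to 2, so 10 is a cut vertex.
By contrast removing 5 leaves 1 component; it is not a cut vertex. No other vertex is a cut vertex either.

1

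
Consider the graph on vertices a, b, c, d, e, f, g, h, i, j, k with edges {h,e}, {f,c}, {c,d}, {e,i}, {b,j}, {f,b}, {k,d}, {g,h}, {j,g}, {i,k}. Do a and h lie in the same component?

The component containing a is {a}, and h is not in it.

No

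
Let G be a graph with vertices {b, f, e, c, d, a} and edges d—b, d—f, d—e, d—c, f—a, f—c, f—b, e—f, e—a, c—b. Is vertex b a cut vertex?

No

Deleting b leaves 1 component (was 1) (its neighbors c, d, f remain connected to each other), so b is not a cut vertex.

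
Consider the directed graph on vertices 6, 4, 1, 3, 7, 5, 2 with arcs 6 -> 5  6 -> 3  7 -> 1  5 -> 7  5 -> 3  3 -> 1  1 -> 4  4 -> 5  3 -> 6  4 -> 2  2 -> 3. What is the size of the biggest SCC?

{1, 2, 3, 4, 5, 6, 7} are all mutually reachable — one SCC of size 7.
The largest has 7 vertices.

7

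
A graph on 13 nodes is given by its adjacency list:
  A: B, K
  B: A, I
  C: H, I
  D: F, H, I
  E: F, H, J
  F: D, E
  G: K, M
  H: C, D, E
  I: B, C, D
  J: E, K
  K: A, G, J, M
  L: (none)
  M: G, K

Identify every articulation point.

K

Removing K increases the component count from 2 to 3, so K is a cut vertex.
By contrast removing G leaves 2 components; it is not a cut vertex. No other vertex is a cut vertex either.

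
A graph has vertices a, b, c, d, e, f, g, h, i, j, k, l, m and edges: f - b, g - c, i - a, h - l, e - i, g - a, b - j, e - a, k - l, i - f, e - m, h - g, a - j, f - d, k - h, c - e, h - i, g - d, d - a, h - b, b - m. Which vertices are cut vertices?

h

Removing h increases the component count from 1 to 2, so h is a cut vertex.
By contrast removing b leaves 1 component; it is not a cut vertex. No other vertex is a cut vertex either.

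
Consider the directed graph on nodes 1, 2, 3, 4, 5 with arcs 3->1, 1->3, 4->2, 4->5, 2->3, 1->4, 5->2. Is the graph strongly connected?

From 3 we can reach every vertex (1, 2, 3, 4, 5), and every vertex can reach 3 (1, 2, 3, 4, 5). So the whole graph is one strongly connected component.

Yes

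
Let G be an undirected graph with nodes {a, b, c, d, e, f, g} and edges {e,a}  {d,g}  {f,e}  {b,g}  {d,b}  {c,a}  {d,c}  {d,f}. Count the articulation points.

1

Removing d increases the component count from 1 to 2, so d is a cut vertex.
By contrast removing e leaves 1 component; it is not a cut vertex. No other vertex is a cut vertex either.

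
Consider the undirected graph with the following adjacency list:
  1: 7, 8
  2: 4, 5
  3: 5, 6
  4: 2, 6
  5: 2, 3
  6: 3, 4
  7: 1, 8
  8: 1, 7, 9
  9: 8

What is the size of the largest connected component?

Starting from 1 we can reach 1, 7, 8, 9. That is one component of size 4.
Starting from 2 we can reach 2, 3, 4, 5, 6. That is one component of size 5.
The largest has 5 vertices.

5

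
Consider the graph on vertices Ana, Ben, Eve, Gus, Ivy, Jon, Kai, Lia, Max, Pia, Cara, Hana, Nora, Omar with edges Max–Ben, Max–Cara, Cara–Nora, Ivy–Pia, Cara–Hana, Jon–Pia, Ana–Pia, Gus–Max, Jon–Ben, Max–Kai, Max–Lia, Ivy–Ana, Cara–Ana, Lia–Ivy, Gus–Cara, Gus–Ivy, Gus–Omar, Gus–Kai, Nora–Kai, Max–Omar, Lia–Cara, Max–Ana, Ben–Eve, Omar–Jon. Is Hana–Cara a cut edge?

Yes

Removing Hana–Cara leaves no path between Hana and Cara: the component count goes from 1 to 2. So it is a bridge.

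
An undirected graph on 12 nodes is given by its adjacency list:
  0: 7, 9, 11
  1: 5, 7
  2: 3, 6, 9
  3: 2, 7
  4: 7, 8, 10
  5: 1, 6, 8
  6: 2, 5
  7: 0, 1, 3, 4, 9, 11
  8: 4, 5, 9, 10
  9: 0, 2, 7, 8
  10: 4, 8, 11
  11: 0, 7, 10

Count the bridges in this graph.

0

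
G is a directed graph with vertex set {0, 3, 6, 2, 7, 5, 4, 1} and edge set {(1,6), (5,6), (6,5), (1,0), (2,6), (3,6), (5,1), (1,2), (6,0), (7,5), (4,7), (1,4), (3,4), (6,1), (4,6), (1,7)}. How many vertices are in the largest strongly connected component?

6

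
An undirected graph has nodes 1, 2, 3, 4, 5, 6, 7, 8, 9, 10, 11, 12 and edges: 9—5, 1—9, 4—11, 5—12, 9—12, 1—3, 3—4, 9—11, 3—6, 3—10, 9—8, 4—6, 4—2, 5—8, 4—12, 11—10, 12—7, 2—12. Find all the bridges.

12-7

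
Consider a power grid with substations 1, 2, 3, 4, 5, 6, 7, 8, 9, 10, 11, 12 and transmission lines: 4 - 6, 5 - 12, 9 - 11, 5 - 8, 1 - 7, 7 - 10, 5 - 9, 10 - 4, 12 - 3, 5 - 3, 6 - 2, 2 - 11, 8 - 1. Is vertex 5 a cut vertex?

Deleting 5 raises the number of components from 1 to 2, so 5 is a cut vertex.

Yes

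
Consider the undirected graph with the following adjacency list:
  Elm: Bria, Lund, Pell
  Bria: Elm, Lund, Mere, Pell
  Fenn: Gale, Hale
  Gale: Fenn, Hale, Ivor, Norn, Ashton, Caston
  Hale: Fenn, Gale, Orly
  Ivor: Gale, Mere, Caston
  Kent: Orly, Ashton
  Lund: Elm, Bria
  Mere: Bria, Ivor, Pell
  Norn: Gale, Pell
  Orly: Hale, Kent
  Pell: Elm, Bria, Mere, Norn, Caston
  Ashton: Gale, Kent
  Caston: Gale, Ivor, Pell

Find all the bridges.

The edges on the cycle Gale-Fenn-Hale-Gale are not bridges since each lies on that cycle.
Every edge lies on some cycle, so there are no bridges.

none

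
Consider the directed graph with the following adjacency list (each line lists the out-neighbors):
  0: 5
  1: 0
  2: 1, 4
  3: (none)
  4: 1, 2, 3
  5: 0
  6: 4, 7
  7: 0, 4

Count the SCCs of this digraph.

{0, 5} are all mutually reachable — one SCC of size 2.
{2, 4} are all mutually reachable — one SCC of size 2.
{7} is an SCC by itself.
{6} is an SCC by itself.
{3} is an SCC by itself.
(and 1 more singleton SCC)
That gives 6 strongly connected components.

6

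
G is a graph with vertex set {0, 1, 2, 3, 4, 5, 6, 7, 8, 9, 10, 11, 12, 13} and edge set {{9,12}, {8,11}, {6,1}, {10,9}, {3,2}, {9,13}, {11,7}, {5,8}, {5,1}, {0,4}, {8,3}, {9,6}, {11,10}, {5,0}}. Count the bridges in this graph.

7

The edges on the cycle 5-8-11-10-9-6-1-5 are not bridges since each lies on that cycle.
But removing 13—9 disconnects 13 from 9; removing 7—11 disconnects 7 from 11; removing 3—2 disconnects 3 from 2; removing 0—4 disconnects 0 from 4 — these are bridges.
In total 7 edges are bridges.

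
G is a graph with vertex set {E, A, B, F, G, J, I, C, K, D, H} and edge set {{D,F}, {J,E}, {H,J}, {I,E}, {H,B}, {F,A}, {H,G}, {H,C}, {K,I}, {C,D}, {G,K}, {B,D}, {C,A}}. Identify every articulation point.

H

Removing H increases the component count from 1 to 2, so H is a cut vertex.
By contrast removing I leaves 1 component; it is not a cut vertex. No other vertex is a cut vertex either.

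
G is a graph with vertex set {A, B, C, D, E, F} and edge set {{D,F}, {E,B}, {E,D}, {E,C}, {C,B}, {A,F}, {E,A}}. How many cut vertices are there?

1

Removing E increases the component count from 1 to 2, so E is a cut vertex.
By contrast removing F leaves 1 component; it is not a cut vertex. No other vertex is a cut vertex either.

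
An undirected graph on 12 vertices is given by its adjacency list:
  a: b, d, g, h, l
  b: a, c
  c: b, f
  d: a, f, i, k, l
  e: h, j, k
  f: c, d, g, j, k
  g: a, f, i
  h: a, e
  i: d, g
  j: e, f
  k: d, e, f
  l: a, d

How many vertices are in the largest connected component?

12

Starting from a we can reach a, b, c, d, e, f, g, h, i, j, k, l. That is one component of size 12.
The largest has 12 vertices.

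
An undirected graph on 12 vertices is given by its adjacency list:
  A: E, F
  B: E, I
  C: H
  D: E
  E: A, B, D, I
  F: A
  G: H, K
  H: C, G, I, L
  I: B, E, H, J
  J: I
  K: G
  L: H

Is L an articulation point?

Deleting L leaves 1 component (was 1), so L is not a cut vertex.

No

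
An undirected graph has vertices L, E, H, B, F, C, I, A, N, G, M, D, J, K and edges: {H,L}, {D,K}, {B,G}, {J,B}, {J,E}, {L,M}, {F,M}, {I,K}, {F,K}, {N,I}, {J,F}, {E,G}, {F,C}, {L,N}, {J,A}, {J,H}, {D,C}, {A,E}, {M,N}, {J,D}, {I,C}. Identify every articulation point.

Removing J increases the component count from 1 to 2, so J is a cut vertex.
By contrast removing I leaves 1 component; it is not a cut vertex. No other vertex is a cut vertex either.

J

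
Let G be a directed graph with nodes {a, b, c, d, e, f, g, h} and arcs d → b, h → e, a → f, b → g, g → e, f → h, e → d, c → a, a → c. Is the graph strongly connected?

No

There is no directed path from f to c, so the graph is not strongly connected.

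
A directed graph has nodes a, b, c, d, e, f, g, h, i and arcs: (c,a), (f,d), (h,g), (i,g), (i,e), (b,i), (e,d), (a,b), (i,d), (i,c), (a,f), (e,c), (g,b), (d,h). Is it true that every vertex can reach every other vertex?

From c we can reach every vertex (a, b, c, d, e, f, g, h, i), and every vertex can reach c (a, b, c, d, e, f, g, h, i). So the whole graph is one strongly connected component.

Yes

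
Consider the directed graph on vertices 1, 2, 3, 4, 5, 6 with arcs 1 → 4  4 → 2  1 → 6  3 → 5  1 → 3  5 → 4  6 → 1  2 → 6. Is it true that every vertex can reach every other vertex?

From 1 we can reach every vertex (1, 2, 3, 4, 5, 6), and every vertex can reach 1 (1, 2, 3, 4, 5, 6). So the whole graph is one strongly connected component.

Yes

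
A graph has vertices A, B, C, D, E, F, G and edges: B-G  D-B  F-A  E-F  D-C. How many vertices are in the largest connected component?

4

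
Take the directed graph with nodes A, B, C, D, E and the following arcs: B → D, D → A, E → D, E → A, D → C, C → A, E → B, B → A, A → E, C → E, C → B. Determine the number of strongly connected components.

1

{A, B, C, D, E} are all mutually reachable — one SCC of size 5.
That gives 1 strongly connected component.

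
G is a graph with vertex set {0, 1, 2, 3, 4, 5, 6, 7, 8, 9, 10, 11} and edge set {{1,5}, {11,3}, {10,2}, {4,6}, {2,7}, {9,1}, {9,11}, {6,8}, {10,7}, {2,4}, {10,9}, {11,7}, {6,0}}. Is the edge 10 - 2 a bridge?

No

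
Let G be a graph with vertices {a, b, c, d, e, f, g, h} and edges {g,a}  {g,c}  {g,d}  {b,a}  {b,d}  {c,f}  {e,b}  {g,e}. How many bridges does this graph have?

2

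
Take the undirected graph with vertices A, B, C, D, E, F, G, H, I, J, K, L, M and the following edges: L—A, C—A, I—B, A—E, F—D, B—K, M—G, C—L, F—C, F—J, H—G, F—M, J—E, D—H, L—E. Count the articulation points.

2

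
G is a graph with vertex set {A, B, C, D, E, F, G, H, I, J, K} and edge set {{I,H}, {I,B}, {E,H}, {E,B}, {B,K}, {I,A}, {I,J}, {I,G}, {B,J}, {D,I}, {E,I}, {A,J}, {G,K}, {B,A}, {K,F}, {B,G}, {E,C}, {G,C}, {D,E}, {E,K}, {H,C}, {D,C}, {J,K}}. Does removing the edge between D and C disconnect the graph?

No

After removing D - C, the path D-E-C still connects them, so the edge is not a bridge.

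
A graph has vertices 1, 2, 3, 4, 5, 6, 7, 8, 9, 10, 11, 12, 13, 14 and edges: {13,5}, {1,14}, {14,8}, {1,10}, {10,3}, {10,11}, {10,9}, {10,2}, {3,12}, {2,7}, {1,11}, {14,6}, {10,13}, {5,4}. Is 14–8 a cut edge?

Removing 14–8 leaves no path between 14 and 8: the component count goes from 1 to 2. So it is a bridge.

Yes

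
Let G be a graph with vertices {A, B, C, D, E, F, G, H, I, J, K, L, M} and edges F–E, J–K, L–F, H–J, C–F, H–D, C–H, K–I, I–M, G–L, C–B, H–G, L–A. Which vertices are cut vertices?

C, F, H, I, J, K, L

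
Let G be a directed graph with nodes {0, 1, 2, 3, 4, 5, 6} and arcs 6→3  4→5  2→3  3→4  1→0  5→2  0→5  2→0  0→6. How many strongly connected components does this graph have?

2

{0, 2, 3, 4, 5, 6} are all mutually reachable — one SCC of size 6.
{1} is an SCC by itself.
That gives 2 strongly connected components.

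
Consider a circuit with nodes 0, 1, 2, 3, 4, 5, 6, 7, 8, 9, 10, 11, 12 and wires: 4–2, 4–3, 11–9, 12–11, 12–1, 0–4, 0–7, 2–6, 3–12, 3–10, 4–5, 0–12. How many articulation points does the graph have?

Removing 0 increases the component count from 2 to 3, so 0 is a cut vertex.
Removing 2 increases the component count from 2 to 3, so 2 is a cut vertex.
Removing 3 increases the component count from 2 to 3, so 3 is a cut vertex.
Likewise 4, 11, 12 are cut vertices.
By contrast removing 6 leaves 2 components; it is not a cut vertex. No other vertex is a cut vertex either.

6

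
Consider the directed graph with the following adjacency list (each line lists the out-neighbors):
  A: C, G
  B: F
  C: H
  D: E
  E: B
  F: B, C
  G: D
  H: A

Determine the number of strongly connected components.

{A, B, C, D, E, F, G, H} are all mutually reachable — one SCC of size 8.
That gives 1 strongly connected component.

1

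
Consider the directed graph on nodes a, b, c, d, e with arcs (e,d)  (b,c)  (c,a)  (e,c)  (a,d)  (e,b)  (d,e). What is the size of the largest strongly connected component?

{a, b, c, d, e} are all mutually reachable — one SCC of size 5.
The largest has 5 vertices.

5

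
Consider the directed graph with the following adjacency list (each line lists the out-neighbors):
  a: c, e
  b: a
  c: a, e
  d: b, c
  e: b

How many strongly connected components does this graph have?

2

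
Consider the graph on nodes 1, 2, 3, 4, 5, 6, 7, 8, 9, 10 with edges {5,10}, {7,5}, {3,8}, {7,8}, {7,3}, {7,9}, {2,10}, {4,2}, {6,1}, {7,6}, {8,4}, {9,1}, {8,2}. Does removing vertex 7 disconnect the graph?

Yes

Deleting 7 raises the number of components from 1 to 2, so 7 is a cut vertex.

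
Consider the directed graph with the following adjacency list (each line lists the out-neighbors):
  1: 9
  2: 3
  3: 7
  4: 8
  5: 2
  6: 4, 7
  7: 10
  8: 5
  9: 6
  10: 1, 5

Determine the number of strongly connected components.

{1, 2, 3, 4, 5, 6, 7, 8, 9, 10} are all mutually reachable — one SCC of size 10.
That gives 1 strongly connected component.

1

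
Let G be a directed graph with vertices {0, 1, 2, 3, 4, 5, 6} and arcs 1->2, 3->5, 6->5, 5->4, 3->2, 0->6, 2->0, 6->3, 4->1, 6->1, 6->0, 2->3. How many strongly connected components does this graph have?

1

{0, 1, 2, 3, 4, 5, 6} are all mutually reachable — one SCC of size 7.
That gives 1 strongly connected component.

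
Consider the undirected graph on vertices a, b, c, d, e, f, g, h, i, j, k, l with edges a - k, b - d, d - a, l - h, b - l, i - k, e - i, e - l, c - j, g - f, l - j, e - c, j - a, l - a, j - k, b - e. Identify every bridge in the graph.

The edges on the cycle b-e-c-j-l-b are not bridges since each lies on that cycle.
But removing g - f disconnects g from f; removing l - h disconnects l from h — these are bridges.

f-g, h-l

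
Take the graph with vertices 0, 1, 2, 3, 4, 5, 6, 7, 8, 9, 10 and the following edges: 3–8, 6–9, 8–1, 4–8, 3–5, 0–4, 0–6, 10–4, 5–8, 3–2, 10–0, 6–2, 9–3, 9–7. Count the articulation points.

2

Removing 8 increases the component count from 1 to 2, so 8 is a cut vertex.
Removing 9 increases the component count from 1 to 2, so 9 is a cut vertex.
By contrast removing 6 leaves 1 component; it is not a cut vertex. No other vertex is a cut vertex either.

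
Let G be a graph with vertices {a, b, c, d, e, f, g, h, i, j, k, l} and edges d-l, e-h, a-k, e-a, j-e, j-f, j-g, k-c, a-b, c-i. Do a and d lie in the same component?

No

The component containing a is {a, b, c, e, f, g, h, i, j, k}, and d is not in it.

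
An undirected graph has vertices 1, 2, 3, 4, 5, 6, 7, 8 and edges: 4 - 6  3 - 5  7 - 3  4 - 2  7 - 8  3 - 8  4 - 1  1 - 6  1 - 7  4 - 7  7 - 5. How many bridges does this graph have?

The edges on the cycle 4-1-6-4 are not bridges since each lies on that cycle.
But removing 2 - 4 disconnects 2 from 4 — this is a bridge.

1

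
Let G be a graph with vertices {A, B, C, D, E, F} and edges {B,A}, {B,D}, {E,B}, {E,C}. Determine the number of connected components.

2

F is isolated — a component by itself.
Starting from A we can reach A, B, C, D, E. That is one component of size 5.
Total: 2 components.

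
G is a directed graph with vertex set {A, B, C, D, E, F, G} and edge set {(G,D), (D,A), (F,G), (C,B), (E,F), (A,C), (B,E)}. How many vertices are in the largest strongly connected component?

{A, B, C, D, E, F, G} are all mutually reachable — one SCC of size 7.
The largest has 7 vertices.

7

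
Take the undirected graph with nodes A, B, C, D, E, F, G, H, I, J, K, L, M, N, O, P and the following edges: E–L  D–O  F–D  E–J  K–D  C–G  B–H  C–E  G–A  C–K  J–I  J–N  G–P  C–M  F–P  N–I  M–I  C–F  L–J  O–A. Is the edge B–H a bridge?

Yes

Removing B–H leaves no path between B and H: the component count goes from 2 to 3. So it is a bridge.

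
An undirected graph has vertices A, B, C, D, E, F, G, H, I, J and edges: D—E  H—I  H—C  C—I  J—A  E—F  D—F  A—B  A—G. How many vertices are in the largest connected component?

Starting from C we can reach C, H, I. That is one component of size 3.
Starting from D we can reach D, E, F. That is one component of size 3.
Starting from A we can reach A, B, G, J. That is one component of size 4.
The largest has 4 vertices.

4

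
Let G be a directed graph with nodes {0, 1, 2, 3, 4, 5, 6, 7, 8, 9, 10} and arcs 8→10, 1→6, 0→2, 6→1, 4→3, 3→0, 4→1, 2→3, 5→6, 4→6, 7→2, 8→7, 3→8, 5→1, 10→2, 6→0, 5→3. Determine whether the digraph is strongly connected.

No

There is no directed path from 2 to 1, so the graph is not strongly connected.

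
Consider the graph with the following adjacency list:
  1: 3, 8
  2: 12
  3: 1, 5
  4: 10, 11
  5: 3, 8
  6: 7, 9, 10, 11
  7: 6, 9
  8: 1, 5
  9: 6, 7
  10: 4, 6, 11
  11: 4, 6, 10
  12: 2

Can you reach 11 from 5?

The component containing 5 is {1, 3, 5, 8}, and 11 is not in it.

No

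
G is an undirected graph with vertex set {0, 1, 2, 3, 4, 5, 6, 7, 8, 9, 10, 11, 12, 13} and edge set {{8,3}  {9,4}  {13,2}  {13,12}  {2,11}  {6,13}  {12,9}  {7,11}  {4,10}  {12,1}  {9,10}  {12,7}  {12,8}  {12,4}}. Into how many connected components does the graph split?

3

0 is isolated — a component by itself.
5 is isolated — a component by itself.
Starting from 1 we can reach 1, 2, 3, 4, 6, 7, 8, 9, 10, 11, 12, 13. That is one component of size 12.
Total: 3 components.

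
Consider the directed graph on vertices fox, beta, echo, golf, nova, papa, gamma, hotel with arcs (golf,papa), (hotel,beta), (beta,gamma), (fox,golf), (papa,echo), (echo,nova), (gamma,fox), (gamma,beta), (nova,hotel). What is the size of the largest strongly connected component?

8

{fox, beta, echo, golf, nova, papa, gamma, hotel} are all mutually reachable — one SCC of size 8.
The largest has 8 vertices.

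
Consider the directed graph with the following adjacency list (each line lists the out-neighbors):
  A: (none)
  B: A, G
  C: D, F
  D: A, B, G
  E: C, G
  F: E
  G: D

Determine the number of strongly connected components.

{B, D, G} are all mutually reachable — one SCC of size 3.
{C, E, F} are all mutually reachable — one SCC of size 3.
{A} is an SCC by itself.
That gives 3 strongly connected components.

3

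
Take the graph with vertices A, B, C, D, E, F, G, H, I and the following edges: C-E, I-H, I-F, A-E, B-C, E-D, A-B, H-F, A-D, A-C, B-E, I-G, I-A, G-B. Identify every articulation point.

Removing I increases the component count from 1 to 2, so I is a cut vertex.
By contrast removing H leaves 1 component; it is not a cut vertex. No other vertex is a cut vertex either.

I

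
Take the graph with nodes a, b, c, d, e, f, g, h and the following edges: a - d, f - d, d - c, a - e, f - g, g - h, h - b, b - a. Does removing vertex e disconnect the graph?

Deleting e leaves 1 component (was 1), so e is not a cut vertex.

No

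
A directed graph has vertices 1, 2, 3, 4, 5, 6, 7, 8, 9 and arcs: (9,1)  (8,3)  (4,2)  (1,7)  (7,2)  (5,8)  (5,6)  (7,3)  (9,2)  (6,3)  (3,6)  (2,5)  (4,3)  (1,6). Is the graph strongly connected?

There is no directed path from 1 to 9, so the graph is not strongly connected.

No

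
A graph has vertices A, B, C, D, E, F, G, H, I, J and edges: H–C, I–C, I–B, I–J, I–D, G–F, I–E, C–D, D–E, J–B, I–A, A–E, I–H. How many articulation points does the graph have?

1

Removing I increases the component count from 2 to 3, so I is a cut vertex.
By contrast removing A leaves 2 components; it is not a cut vertex. No other vertex is a cut vertex either.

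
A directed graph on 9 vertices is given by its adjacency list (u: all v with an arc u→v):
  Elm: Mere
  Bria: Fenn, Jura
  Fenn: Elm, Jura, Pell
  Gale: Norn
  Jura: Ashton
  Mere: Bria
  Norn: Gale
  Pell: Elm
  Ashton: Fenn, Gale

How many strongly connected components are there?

2

{Elm, Bria, Fenn, Jura, Mere, Pell, Ashton} are all mutually reachable — one SCC of size 7.
{Gale, Norn} are all mutually reachable — one SCC of size 2.
That gives 2 strongly connected components.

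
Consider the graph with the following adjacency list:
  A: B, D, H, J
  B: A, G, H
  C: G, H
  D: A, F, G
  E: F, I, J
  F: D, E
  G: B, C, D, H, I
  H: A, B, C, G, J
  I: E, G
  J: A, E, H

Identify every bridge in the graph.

none

The edges on the cycle H-A-B-G-C-H are not bridges since each lies on that cycle.
Every edge lies on some cycle, so there are no bridges.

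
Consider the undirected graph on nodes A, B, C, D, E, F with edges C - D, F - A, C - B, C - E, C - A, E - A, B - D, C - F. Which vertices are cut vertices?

C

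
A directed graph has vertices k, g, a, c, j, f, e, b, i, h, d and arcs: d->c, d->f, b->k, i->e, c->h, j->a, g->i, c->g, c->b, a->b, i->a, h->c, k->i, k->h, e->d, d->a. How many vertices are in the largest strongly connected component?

{a, b, c, d, e, g, h, i, k} are all mutually reachable — one SCC of size 9.
{f} is an SCC by itself.
{j} is an SCC by itself.
The largest has 9 vertices.

9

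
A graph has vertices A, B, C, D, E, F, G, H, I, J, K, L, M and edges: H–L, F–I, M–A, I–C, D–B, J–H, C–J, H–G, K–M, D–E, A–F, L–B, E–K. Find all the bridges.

G-H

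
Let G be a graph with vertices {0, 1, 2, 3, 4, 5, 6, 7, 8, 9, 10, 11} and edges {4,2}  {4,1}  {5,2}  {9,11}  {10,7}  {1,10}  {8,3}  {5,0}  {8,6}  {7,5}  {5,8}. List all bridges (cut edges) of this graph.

0-5, 11-9, 3-8, 5-8, 6-8

The edges on the cycle 4-1-10-7-5-2-4 are not bridges since each lies on that cycle.
But removing 6 - 8 disconnects 6 from 8; removing 5 - 8 disconnects 5 from 8; removing 3 - 8 disconnects 3 from 8; removing 9 - 11 disconnects 9 from 11 — these are bridges.
In total 5 edges are bridges.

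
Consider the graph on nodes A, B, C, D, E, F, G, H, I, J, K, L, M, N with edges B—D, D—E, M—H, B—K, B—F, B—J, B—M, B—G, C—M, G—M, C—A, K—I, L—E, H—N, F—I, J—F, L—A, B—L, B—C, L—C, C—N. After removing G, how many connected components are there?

1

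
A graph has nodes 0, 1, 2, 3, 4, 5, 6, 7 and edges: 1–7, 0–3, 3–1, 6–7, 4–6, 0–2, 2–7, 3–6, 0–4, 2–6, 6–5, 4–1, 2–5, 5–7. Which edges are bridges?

none

The edges on the cycle 0-4-1-3-0 are not bridges since each lies on that cycle.
Every edge lies on some cycle, so there are no bridges.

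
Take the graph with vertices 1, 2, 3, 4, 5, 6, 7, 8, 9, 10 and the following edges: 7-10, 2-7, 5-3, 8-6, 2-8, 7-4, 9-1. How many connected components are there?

Starting from 3 we can reach 3, 5. That is one component of size 2.
Starting from 1 we can reach 1, 9. That is one component of size 2.
Starting from 2 we can reach 2, 4, 6, 7, 8, 10. That is one component of size 6.
Total: 3 components.

3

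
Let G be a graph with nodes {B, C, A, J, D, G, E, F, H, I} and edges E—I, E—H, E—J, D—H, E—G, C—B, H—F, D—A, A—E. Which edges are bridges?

The edges on the cycle D-A-E-H-D are not bridges since each lies on that cycle.
But removing E—I disconnects E from I; removing C—B disconnects C from B; removing E—J disconnects E from J; removing H—F disconnects H from F — these are bridges.
In total 5 edges are bridges.

B-C, E-G, E-I, E-J, F-H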